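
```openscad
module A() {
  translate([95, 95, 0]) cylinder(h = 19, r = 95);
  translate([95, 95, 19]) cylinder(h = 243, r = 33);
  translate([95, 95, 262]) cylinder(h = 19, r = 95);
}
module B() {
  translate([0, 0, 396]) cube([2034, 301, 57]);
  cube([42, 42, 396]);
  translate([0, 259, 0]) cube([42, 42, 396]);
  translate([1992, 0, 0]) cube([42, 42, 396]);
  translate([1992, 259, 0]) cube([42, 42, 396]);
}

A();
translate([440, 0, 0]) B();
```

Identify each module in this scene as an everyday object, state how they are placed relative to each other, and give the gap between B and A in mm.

A is a spool. B is a bench. The bench is on the floor beside the spool on its +x side. The gap between the bench and the spool is 250 mm.

The bench's nearest face is 250 mm from the spool's +x face.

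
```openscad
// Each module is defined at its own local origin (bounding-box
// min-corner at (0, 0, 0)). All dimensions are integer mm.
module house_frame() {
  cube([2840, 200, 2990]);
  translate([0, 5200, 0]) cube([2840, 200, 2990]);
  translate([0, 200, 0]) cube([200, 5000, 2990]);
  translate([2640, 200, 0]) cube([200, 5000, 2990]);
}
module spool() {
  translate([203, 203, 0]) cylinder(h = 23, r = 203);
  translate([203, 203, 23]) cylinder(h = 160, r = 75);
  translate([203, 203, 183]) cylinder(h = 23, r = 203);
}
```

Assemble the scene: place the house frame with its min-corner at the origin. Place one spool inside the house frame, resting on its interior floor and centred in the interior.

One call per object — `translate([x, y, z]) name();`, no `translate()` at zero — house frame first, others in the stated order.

house_frame();
translate([1217, 2497, 0]) spool();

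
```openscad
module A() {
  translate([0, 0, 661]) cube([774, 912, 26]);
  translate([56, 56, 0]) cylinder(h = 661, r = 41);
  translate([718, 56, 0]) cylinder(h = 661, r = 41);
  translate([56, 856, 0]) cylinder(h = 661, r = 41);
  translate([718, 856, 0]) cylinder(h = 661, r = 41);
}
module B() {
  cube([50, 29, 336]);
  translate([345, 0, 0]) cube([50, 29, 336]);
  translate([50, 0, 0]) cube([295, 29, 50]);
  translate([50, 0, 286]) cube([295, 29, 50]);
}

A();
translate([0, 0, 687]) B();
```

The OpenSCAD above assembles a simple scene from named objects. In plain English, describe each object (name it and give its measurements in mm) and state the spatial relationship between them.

A is a table with a 774×912 mm rectangular top, 26 mm thick, top surface at z = 687 mm, supported by four round legs of 82 mm diameter, each leg's bounding box inset 15 mm from the nearest pair of top edges, running from the floor.

B is a rectangular picture frame lying in the x–z plane (depth along y). The opening is 295 mm wide (x) by 236 mm tall (z), surrounded by a border 50 mm wide on all four sides. The frame is 29 mm deep and is made of two full-height vertical stiles with two horizontal rails fitted between them.

The picture frame is on top of the table.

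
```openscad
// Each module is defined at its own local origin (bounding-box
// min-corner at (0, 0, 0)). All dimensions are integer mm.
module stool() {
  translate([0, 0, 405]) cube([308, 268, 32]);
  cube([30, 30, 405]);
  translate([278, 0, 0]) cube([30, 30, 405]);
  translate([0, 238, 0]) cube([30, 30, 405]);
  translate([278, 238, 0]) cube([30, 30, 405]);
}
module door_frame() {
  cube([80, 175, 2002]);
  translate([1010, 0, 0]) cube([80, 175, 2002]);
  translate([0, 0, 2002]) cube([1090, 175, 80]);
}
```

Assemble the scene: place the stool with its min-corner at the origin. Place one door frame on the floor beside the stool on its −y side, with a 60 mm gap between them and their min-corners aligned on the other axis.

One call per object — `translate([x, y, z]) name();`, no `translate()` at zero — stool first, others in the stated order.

stool();
translate([0, -235, 0]) door_frame();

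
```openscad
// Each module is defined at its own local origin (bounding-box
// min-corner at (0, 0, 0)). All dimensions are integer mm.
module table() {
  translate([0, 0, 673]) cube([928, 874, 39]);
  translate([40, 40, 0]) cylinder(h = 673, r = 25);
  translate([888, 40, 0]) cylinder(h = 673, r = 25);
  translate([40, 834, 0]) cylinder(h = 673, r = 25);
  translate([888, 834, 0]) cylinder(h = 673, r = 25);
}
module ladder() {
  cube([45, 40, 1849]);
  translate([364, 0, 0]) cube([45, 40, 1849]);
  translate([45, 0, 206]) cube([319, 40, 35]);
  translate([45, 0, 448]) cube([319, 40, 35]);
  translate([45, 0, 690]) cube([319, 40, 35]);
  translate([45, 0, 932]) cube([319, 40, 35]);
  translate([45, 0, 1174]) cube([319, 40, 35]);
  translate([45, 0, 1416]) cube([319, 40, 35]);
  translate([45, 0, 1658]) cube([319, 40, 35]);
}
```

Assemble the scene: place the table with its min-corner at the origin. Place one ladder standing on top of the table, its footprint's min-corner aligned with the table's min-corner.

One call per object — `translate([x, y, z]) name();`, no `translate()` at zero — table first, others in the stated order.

table();
translate([0, 0, 712]) ladder();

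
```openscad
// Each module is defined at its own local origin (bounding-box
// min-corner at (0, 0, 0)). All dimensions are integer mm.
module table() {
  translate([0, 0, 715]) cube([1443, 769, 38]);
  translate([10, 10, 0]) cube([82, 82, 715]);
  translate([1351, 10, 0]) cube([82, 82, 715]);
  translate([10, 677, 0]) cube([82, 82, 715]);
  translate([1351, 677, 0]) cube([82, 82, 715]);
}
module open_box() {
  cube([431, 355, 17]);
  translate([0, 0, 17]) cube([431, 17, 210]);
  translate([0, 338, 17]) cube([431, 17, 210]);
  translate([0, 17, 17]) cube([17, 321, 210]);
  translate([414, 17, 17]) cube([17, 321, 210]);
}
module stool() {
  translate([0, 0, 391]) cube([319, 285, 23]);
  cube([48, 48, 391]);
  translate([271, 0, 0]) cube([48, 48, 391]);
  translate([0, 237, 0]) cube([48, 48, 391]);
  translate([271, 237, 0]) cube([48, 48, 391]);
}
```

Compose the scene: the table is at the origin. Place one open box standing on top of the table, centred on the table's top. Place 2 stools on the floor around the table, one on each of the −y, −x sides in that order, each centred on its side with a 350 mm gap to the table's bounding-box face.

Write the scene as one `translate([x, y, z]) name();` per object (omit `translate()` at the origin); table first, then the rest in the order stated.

table();
translate([506, 207, 753]) open_box();
translate([562, -635, 0]) stool();
translate([-669, 242, 0]) stool();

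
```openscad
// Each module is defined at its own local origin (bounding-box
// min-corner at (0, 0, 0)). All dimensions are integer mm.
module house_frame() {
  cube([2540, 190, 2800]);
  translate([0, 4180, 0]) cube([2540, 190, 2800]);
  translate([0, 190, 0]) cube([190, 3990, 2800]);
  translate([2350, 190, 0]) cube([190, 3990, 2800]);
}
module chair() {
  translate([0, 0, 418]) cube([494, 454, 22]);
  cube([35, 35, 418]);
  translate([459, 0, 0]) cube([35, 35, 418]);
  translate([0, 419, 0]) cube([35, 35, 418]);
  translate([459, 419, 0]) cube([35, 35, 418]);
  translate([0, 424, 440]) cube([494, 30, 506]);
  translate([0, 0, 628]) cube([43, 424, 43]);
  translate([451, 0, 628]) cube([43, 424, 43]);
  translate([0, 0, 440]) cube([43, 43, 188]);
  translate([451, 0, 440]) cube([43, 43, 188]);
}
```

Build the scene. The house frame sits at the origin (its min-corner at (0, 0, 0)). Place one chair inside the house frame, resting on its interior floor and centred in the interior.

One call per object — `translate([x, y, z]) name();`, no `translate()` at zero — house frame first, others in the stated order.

house_frame();
translate([1023, 1958, 0]) chair();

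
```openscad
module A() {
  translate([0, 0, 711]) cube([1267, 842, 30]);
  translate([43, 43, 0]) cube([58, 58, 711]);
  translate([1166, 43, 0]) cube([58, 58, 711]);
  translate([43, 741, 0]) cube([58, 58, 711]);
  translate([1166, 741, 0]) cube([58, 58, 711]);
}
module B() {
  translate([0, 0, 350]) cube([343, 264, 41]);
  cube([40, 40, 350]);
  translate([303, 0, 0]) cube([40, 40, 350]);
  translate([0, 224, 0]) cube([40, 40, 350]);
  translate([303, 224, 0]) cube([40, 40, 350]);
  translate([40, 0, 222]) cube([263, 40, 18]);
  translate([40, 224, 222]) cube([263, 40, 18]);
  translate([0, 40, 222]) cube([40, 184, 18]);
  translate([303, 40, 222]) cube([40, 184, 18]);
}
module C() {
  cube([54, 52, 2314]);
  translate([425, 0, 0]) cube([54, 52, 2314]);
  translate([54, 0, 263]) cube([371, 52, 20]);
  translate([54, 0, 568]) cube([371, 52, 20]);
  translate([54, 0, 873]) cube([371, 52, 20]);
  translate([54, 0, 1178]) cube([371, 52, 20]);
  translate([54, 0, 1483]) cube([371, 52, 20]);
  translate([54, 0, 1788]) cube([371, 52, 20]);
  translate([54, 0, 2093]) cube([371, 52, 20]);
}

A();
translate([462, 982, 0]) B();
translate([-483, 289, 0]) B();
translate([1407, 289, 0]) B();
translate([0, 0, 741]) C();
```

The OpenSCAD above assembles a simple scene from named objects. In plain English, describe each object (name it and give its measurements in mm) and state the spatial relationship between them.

A is a table with a 1267×842 mm rectangular top, 30 mm thick, top surface at z = 741 mm, supported by four 58×58 mm square legs, each inset 43 mm from the nearest pair of top edges, running from the floor.

B is a four-legged stool. The seat is a 343×264×41 mm slab whose top surface is at z = 391 mm; four square legs, each 40×40 mm in cross-section, run from the floor (z = 0) to the underside of the seat, each flush with a corner of the seat. Four stretchers, 40 mm wide and 18 mm tall, connect adjacent legs with their undersides at z = 222 mm, each running between the inner faces of the legs it joins and aligned with the legs' outer faces on the other axis.

C is a wooden ladder with two side rails of 54×52 mm section and 2314 mm height, set 479 mm apart overall. Between them run 7 rectangular rungs (52 mm deep, 20 mm thick), front faces flush with the rails' −y face. The bottom of the first rung is 263 mm above the floor and each subsequent rung is 305 mm higher than the one below.

Three stools sit around the table at the +y, −x, +x sides. The ladder is on top of the table.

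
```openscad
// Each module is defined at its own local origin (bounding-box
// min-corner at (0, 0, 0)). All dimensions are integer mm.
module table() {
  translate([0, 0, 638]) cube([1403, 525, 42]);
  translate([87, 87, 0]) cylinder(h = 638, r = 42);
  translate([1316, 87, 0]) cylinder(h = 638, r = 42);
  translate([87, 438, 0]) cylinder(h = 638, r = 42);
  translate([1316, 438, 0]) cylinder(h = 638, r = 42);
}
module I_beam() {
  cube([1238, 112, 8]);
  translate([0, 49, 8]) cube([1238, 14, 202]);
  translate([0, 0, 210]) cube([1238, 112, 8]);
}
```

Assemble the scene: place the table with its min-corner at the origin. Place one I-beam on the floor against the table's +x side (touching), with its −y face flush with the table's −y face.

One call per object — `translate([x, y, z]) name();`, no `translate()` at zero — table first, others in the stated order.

table();
translate([1403, 0, 0]) I_beam();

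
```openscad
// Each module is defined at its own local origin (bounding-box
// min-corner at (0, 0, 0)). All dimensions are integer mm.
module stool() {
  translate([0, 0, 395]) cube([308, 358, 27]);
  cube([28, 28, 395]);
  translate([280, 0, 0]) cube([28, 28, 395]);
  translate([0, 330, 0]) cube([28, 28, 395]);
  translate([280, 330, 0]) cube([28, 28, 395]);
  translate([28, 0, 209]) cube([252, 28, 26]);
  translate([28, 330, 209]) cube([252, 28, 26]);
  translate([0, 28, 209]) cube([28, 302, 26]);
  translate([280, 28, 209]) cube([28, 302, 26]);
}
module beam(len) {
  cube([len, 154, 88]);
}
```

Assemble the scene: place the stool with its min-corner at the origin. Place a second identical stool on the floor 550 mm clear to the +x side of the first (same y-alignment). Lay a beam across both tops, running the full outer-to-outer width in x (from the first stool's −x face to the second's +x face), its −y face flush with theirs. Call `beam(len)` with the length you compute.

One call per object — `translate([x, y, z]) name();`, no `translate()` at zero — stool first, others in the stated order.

stool();
translate([858, 0, 0]) stool();
translate([0, 0, 422]) beam(1166);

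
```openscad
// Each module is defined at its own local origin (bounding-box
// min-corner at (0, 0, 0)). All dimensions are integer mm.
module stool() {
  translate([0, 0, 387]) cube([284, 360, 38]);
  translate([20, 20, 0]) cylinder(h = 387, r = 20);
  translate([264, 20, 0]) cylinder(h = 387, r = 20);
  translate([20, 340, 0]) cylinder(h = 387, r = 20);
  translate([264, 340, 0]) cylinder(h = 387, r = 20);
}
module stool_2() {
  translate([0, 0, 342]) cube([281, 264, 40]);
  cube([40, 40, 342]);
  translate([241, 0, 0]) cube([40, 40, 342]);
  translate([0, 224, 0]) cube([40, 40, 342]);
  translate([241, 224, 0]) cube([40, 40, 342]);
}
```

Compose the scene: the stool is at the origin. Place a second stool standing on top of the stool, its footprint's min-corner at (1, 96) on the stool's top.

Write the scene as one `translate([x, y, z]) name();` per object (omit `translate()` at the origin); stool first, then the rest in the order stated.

stool();
translate([1, 96, 425]) stool_2();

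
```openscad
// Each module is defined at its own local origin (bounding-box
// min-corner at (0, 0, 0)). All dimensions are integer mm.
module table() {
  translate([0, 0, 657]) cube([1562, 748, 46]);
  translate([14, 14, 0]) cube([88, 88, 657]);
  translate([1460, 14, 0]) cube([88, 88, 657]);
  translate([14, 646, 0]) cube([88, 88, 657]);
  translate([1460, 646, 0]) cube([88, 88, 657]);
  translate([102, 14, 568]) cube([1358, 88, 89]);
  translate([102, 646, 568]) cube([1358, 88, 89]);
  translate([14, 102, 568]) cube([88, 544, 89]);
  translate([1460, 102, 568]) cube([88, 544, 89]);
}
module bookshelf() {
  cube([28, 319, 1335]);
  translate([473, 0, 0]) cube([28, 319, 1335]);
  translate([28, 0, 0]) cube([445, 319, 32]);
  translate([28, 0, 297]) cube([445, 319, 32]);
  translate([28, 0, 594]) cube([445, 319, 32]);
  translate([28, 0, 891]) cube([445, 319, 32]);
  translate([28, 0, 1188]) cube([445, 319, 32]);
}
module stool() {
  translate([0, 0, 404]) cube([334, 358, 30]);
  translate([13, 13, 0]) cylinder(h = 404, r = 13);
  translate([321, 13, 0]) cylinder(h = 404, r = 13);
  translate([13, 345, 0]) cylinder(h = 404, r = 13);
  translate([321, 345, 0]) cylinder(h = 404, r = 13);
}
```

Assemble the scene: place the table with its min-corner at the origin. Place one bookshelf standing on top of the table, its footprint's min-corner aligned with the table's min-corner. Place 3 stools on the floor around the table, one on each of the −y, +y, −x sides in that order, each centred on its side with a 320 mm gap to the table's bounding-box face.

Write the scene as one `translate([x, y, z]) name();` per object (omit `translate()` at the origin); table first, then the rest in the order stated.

table();
translate([0, 0, 703]) bookshelf();
translate([614, -678, 0]) stool();
translate([614, 1068, 0]) stool();
translate([-654, 195, 0]) stool();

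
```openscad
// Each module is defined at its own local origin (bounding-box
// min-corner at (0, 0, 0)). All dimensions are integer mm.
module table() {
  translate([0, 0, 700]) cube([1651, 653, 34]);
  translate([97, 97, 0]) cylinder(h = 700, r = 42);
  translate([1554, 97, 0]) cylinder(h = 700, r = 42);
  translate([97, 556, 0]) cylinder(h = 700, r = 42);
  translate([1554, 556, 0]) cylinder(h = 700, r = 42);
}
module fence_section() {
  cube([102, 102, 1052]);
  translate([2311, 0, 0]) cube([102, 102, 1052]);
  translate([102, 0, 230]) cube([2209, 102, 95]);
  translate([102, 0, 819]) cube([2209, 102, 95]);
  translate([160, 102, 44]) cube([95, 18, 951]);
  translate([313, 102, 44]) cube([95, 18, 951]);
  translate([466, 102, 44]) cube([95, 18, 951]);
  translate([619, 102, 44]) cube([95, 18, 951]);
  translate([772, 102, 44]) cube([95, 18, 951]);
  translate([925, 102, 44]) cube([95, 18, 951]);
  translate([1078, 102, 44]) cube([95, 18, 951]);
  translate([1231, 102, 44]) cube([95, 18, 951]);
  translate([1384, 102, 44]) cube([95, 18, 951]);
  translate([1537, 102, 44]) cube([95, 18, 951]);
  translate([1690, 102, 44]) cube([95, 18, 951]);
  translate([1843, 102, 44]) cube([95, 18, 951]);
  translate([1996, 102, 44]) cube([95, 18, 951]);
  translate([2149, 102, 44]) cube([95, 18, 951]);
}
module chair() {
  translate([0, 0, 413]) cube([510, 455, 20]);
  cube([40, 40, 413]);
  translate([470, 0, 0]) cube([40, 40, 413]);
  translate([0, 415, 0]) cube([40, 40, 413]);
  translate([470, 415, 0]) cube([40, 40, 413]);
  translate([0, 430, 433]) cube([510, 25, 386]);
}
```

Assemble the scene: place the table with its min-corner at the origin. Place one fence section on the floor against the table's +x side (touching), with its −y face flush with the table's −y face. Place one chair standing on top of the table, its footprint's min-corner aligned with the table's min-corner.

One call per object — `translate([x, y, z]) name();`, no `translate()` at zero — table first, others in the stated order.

table();
translate([1651, 0, 0]) fence_section();
translate([0, 0, 734]) chair();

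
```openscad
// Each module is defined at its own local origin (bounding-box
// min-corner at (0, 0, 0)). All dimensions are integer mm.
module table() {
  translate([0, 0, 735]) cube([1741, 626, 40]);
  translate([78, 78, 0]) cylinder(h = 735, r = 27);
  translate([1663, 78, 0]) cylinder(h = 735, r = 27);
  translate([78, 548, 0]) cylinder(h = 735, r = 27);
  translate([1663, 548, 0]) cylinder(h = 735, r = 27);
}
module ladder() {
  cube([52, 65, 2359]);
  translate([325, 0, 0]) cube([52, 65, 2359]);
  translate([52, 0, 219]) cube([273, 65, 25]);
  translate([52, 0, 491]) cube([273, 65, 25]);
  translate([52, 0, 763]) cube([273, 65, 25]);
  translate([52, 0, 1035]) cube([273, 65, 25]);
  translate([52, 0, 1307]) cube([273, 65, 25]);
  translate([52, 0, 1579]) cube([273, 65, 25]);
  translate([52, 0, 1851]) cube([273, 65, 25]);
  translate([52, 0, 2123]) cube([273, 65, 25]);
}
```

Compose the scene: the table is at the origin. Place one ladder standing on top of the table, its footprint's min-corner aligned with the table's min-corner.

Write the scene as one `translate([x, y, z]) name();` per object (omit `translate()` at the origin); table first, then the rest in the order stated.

table();
translate([0, 0, 775]) ladder();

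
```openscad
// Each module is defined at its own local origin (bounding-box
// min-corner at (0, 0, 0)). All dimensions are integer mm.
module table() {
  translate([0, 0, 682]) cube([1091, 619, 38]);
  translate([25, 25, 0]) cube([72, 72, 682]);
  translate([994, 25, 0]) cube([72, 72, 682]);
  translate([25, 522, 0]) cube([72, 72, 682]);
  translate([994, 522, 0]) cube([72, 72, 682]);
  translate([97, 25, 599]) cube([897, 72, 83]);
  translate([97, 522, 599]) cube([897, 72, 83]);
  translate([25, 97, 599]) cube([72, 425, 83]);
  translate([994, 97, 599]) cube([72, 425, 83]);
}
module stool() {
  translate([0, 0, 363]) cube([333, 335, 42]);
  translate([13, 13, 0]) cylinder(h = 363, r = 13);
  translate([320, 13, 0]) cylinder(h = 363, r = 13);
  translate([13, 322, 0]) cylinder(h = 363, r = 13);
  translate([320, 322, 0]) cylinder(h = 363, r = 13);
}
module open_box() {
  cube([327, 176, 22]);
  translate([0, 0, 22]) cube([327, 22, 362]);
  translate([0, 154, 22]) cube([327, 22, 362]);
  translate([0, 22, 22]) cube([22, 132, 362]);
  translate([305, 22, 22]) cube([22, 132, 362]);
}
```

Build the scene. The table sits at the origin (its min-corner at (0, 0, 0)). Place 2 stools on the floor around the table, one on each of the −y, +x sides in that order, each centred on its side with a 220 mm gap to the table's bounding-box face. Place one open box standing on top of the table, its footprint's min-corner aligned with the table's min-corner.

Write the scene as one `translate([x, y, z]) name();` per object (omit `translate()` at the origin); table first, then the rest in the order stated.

table();
translate([379, -555, 0]) stool();
translate([1311, 142, 0]) stool();
translate([0, 0, 720]) open_box();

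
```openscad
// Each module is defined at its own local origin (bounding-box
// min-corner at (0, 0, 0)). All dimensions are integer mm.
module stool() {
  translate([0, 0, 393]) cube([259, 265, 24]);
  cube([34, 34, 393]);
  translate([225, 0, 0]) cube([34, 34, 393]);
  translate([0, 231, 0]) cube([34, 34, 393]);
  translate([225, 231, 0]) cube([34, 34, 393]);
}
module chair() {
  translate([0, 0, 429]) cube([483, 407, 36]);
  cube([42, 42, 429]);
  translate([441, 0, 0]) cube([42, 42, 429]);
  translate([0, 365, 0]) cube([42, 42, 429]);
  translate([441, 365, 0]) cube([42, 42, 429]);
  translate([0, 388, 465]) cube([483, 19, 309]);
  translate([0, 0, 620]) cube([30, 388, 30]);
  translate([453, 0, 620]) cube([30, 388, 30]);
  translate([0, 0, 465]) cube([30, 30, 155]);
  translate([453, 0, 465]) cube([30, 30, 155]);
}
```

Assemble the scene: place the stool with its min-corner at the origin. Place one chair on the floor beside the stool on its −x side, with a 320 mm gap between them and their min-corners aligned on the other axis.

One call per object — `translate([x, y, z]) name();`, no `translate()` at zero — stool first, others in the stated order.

stool();
translate([-803, 0, 0]) chair();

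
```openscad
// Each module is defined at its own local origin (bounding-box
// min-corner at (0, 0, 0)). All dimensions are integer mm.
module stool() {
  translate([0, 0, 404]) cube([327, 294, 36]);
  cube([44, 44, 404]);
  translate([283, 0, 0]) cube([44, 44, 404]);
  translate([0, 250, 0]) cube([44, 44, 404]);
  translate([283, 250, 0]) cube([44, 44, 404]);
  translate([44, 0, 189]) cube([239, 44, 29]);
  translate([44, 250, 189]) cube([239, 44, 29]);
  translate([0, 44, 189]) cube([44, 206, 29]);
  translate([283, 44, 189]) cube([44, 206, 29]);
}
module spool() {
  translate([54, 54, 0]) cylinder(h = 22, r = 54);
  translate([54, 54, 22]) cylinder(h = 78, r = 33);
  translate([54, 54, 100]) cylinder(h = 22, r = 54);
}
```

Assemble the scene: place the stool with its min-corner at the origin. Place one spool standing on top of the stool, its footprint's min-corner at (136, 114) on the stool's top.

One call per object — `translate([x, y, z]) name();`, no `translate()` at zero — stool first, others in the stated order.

stool();
translate([136, 114, 440]) spool();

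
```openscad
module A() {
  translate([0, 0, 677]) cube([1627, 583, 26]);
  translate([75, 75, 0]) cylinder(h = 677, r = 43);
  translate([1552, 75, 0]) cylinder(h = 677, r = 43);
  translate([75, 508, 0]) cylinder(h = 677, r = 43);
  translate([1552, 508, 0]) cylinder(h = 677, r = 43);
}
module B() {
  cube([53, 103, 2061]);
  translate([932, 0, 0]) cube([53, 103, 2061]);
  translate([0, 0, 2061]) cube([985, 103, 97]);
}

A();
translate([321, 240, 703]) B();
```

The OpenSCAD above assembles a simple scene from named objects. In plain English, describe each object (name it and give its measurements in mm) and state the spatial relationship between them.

A is a table: top 1627 mm (x) × 583 mm (y), 26 mm thick, upper face at z = 703 mm, on four round legs of 86 mm diameter, each leg's bounding box inset 32 mm from the nearest pair of top edges, running from z = 0 to the bottom of the top.

B is a door frame. The clear opening is 879 mm wide and 2061 mm high. Two 53 mm wide jambs, 103 mm deep, stand either side of the opening from the floor to the top of the opening. A 97 mm thick head sits across the top of both jambs, spanning the full outside width of the frame.

The door frame is on top of the table, centred.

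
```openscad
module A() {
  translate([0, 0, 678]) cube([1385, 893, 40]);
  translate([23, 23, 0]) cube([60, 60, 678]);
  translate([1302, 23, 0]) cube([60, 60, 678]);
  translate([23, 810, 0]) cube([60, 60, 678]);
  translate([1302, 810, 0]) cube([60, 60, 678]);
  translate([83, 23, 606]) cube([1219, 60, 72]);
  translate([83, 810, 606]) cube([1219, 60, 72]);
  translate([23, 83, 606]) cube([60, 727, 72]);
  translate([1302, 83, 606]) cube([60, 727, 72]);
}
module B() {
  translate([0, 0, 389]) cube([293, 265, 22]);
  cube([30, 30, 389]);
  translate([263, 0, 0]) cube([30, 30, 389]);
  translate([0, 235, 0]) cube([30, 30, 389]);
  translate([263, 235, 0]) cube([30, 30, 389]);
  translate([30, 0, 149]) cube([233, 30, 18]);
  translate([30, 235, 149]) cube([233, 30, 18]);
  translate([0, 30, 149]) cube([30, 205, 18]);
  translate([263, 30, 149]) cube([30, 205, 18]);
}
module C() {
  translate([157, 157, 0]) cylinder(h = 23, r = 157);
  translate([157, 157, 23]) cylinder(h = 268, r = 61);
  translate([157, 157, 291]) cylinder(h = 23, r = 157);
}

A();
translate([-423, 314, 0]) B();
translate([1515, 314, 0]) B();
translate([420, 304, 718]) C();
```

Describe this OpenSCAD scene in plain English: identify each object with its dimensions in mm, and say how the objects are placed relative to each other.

A is a table: top 1385 mm (x) × 893 mm (y), 40 mm thick, upper face at z = 718 mm, on four 60×60 mm square legs, each inset 23 mm from the nearest pair of top edges, running from z = 0 to the bottom of the top. Four apron rails, 60 mm thick and 72 mm tall, run between adjacent legs with their top edges flush with the underside of the top and their outer faces flush with the legs' outer faces.

B is a four-legged stool. The seat is a 293×265×22 mm slab whose top surface is at z = 411 mm; four square legs, each 30×30 mm in cross-section, run from the floor (z = 0) to the underside of the seat, each flush with a corner of the seat. Four stretchers, 30 mm wide and 18 mm tall, connect adjacent legs with their undersides at z = 149 mm, each running between the inner faces of the legs it joins and aligned with the legs' outer faces on the other axis.

C is a spool: two coaxial disc flanges of radius 157 mm and thickness 23 mm, joined by a core cylinder of radius 61 mm and height 268 mm. The lower flange rests on z = 0 and the three cylinders share a vertical axis.

Two stools sit around the table at the −x, +x sides. The spool is on top of the table.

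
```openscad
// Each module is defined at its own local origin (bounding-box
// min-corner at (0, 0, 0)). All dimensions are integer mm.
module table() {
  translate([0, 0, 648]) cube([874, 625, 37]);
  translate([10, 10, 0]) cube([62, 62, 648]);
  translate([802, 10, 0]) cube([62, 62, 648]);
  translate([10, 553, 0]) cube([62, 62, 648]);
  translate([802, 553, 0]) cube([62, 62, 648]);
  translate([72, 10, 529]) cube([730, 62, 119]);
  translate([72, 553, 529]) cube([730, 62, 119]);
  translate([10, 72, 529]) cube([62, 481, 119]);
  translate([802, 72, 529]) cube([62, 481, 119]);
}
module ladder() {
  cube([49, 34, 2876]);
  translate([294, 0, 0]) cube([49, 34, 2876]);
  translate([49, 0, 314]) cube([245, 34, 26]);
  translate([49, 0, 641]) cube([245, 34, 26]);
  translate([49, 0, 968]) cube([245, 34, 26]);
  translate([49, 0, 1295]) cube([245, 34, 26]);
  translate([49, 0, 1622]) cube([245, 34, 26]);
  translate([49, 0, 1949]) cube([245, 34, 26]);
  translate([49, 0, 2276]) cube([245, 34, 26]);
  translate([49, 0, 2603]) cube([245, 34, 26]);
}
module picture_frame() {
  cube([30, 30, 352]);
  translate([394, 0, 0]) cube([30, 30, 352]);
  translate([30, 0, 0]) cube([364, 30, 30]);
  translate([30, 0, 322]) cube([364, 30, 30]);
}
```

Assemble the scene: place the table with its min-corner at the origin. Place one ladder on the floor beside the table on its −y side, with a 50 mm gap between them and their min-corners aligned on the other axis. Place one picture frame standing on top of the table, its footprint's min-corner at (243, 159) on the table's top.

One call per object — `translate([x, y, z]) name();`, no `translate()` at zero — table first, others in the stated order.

table();
translate([0, -84, 0]) ladder();
translate([243, 159, 685]) picture_frame();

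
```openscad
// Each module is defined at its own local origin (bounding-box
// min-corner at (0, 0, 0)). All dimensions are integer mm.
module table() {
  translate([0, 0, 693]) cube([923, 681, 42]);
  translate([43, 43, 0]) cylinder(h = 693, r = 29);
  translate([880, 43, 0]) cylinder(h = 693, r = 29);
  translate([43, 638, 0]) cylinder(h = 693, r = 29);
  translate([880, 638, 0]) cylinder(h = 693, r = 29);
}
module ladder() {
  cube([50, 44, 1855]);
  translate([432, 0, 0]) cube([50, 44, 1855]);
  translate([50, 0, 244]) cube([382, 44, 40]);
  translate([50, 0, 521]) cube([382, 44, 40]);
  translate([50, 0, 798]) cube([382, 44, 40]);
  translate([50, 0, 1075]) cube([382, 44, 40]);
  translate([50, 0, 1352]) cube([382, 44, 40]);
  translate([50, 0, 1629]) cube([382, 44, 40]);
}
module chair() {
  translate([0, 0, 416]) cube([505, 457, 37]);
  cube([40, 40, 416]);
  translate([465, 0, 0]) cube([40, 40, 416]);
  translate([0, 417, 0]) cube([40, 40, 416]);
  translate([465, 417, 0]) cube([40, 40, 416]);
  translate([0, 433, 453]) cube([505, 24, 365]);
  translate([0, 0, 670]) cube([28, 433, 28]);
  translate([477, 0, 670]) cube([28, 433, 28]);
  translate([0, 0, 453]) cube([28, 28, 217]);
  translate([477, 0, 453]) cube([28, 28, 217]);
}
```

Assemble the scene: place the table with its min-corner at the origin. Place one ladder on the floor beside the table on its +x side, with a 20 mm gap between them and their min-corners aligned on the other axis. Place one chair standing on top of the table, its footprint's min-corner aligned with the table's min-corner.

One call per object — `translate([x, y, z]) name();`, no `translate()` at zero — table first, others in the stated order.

table();
translate([943, 0, 0]) ladder();
translate([0, 0, 735]) chair();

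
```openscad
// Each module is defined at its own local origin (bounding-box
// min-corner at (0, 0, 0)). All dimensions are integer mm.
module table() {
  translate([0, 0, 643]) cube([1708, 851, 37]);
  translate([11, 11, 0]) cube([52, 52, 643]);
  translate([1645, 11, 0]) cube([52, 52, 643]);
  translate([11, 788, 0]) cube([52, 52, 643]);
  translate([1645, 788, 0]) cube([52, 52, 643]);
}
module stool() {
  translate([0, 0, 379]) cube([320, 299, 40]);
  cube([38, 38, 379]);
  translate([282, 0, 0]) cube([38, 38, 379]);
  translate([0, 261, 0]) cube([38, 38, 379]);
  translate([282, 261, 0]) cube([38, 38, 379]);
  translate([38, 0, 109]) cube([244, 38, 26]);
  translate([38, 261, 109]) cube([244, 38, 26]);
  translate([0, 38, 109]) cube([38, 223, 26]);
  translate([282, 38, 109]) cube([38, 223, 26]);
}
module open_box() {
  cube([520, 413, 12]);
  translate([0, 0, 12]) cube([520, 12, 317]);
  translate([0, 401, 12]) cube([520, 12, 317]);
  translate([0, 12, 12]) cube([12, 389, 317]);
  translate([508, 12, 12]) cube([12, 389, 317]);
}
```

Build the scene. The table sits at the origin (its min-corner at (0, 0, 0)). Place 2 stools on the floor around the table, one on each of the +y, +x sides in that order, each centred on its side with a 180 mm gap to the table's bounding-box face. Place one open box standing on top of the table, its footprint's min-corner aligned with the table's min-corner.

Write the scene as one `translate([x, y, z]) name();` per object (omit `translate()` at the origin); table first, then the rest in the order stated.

table();
translate([694, 1031, 0]) stool();
translate([1888, 276, 0]) stool();
translate([0, 0, 680]) open_box();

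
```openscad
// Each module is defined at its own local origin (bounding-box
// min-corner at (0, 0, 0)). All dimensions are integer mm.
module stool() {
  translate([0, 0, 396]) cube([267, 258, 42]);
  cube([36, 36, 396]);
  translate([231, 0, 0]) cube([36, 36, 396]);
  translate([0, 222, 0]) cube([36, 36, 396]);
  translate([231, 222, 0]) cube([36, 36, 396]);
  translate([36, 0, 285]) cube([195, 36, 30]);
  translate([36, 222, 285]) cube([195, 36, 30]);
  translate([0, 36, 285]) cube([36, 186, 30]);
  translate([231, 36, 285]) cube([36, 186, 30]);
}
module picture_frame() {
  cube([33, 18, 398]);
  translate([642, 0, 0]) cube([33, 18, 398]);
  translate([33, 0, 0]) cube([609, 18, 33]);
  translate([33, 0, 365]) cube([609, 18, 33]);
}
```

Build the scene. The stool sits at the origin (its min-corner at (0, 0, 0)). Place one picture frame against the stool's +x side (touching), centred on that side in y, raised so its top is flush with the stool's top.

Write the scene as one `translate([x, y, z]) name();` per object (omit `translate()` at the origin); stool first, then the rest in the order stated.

stool();
translate([267, 120, 40]) picture_frame();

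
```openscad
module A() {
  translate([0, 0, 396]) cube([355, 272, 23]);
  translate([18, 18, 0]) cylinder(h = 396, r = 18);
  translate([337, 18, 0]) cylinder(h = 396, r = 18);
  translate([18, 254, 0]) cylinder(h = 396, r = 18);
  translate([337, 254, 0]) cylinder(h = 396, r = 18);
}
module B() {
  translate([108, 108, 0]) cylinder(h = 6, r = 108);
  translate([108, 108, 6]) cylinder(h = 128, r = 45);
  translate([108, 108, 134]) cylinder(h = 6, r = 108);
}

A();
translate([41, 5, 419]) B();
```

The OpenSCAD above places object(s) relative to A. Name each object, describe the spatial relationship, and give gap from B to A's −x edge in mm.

A is a stool. B is a spool. The spool is on top of the stool. The gap from the spool to the stool's −x edge is 41 mm.

The spool's min-x is at 41; the stool's min-x is 0; gap = 41 mm.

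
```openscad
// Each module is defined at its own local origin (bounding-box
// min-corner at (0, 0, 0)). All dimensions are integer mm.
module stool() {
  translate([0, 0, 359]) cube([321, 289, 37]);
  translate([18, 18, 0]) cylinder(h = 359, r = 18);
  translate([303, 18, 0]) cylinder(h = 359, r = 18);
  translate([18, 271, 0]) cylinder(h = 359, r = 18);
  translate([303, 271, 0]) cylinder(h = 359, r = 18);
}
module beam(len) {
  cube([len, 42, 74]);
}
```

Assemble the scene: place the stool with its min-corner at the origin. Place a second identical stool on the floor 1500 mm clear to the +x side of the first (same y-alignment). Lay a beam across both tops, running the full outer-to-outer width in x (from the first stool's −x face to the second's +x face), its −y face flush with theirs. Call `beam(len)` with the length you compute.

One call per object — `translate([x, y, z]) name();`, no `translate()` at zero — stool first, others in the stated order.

stool();
translate([1821, 0, 0]) stool();
translate([0, 0, 396]) beam(2142);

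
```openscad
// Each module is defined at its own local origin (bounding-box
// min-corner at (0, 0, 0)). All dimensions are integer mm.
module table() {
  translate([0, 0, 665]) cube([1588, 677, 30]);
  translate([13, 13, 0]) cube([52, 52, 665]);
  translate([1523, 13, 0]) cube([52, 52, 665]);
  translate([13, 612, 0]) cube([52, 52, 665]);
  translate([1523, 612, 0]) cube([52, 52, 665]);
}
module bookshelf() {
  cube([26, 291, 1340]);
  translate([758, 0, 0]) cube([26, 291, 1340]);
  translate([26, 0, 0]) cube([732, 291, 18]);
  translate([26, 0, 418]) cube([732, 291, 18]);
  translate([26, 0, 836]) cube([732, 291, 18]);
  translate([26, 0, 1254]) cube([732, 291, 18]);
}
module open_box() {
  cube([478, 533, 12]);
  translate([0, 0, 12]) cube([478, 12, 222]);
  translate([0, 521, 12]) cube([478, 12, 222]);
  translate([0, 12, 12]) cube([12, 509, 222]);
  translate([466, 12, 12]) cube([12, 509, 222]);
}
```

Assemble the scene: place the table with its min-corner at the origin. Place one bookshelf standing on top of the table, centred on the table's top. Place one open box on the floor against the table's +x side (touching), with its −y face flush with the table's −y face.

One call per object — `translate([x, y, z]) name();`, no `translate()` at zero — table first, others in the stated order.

table();
translate([402, 193, 695]) bookshelf();
translate([1588, 0, 0]) open_box();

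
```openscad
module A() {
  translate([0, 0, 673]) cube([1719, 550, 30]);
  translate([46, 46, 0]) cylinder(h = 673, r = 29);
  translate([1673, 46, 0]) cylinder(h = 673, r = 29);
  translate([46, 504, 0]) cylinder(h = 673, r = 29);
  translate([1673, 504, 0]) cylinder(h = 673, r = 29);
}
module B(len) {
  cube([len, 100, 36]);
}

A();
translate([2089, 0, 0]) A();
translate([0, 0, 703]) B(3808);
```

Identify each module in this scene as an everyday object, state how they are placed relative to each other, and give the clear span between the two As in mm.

Second table starts at x = 2089; first ends at x = 1719; clear span = 2089 − 1719 = 370 mm.

A is a table. B is a beam. A beam spans the tops of two tables. The clear span between the two tables is 370 mm.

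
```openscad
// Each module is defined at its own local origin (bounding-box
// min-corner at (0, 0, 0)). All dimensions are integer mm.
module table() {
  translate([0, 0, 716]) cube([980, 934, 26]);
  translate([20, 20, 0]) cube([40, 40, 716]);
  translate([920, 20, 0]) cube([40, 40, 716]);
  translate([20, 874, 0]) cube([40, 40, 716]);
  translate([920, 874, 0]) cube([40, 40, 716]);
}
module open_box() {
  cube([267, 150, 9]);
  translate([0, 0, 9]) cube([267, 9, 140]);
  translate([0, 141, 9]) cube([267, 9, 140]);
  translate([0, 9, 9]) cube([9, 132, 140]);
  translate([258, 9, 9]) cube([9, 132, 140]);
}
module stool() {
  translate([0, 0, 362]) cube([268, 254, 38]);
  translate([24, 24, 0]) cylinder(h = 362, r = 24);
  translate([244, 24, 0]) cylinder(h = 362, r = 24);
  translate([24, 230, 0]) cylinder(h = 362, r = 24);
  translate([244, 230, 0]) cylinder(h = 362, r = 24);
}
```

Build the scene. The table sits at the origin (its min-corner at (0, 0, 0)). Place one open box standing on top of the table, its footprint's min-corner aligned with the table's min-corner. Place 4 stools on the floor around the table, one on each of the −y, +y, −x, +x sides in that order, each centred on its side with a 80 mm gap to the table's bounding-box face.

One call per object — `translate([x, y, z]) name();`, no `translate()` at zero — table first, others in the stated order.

table();
translate([0, 0, 742]) open_box();
translate([356, -334, 0]) stool();
translate([356, 1014, 0]) stool();
translate([-348, 340, 0]) stool();
translate([1060, 340, 0]) stool();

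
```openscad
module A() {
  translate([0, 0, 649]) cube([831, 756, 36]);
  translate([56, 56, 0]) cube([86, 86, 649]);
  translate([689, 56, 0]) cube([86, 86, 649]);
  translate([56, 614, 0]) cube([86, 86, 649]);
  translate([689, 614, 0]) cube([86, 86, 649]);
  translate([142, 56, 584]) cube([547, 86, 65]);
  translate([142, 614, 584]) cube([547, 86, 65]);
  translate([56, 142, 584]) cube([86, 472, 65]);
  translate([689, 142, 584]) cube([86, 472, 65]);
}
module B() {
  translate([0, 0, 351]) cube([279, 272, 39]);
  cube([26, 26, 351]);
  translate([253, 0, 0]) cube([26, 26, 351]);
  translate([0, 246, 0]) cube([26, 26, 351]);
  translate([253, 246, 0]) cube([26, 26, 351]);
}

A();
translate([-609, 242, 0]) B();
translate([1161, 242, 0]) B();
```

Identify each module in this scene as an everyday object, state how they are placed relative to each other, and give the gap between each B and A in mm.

Each stool's nearest face is 330 mm from the table's bounding box.

A is a table. B is a stool. Two stools sit around the table at the −x, +x sides. The gap between each stool and the table is 330 mm.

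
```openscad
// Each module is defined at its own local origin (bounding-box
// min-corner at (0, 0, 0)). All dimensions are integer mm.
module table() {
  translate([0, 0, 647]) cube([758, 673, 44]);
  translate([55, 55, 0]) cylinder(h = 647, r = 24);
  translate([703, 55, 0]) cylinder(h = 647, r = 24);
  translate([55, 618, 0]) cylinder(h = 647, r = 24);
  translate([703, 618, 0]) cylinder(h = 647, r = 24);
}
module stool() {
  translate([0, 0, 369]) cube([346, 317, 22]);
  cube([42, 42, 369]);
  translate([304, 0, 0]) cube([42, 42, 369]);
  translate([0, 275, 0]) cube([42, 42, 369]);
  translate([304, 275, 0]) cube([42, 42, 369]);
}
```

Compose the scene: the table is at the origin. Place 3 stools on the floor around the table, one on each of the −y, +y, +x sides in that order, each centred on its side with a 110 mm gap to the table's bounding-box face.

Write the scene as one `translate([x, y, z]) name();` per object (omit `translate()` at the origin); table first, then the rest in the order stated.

table();
translate([206, -427, 0]) stool();
translate([206, 783, 0]) stool();
translate([868, 178, 0]) stool();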